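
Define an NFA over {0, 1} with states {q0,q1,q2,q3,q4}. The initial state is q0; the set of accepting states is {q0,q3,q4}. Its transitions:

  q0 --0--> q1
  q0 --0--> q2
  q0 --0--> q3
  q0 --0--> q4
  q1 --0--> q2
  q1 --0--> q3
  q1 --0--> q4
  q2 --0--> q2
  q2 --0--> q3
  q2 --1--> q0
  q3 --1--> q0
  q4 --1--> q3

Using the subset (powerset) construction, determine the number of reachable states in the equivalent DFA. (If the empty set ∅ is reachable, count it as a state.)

Start state of the DFA: {q0}.
{q0} --0--> {q1,q2,q3,q4}  [new]
{q0} --1--> ∅  [new]
{q1,q2,q3,q4} --0--> {q2,q3,q4}  [new]
{q1,q2,q3,q4} --1--> {q0,q3}  [new]
∅ --0--> ∅  [seen]
∅ --1--> ∅  [seen]
{q2,q3,q4} --0--> {q2,q3}  [new]
{q2,q3,q4} --1--> {q0,q3}  [seen]
{q0,q3} --0--> {q1,q2,q3,q4}  [seen]
{q0,q3} --1--> {q0}  [seen]
{q2,q3} --0--> {q2,q3}  [seen]
{q2,q3} --1--> {q0}  [seen]
Reachable DFA states: {q0}, {q1,q2,q3,q4}, ∅, {q2,q3,q4}, {q0,q3}, {q2,q3}.

6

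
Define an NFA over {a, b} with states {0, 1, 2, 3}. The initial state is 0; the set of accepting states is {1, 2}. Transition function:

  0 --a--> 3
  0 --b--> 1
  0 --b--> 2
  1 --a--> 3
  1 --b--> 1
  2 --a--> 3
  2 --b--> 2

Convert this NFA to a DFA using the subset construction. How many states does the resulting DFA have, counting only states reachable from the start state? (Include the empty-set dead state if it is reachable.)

4

Start state of the DFA: {0}.
{0} --a--> {3}  [new]
{0} --b--> {1, 2}  [new]
{3} --a--> ∅  [new]
{3} --b--> ∅  [seen]
{1, 2} --a--> {3}  [seen]
{1, 2} --b--> {1, 2}  [seen]
∅ --a--> ∅  [seen]
∅ --b--> ∅  [seen]
Reachable DFA states: {0}, {3}, {1, 2}, ∅.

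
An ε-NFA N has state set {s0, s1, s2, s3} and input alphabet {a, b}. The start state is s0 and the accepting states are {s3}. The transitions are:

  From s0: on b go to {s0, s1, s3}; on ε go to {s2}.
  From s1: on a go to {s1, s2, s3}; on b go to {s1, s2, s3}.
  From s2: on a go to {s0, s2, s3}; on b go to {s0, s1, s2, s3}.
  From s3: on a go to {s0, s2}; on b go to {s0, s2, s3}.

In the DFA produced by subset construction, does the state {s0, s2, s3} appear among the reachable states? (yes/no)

Start state of the DFA: {s0, s2} (ε-closure of the NFA start).
{s0, s2} --a--> {s0, s2, s3}  [new]
{s0, s2} --b--> {s0, s1, s2, s3}  [new]
{s0, s2, s3} --a--> {s0, s2, s3}  [seen]
{s0, s2, s3} --b--> {s0, s1, s2, s3}  [seen]
{s0, s1, s2, s3} --a--> {s0, s1, s2, s3}  [seen]
{s0, s1, s2, s3} --b--> {s0, s1, s2, s3}  [seen]
Reachable DFA states: {s0, s2}, {s0, s2, s3}, {s0, s1, s2, s3}.
{s0, s2, s3} is among them.

yes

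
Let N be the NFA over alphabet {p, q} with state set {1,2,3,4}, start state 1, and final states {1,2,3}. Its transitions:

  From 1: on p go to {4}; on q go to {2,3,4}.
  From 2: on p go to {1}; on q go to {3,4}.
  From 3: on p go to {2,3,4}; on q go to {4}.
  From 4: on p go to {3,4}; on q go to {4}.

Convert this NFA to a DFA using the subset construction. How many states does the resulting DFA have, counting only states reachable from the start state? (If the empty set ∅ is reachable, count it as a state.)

Start state of the DFA: {1}.
{1} --p--> {4}  [new]
{1} --q--> {2,3,4}  [new]
{4} --p--> {3,4}  [new]
{4} --q--> {4}  [seen]
{2,3,4} --p--> {1,2,3,4}  [new]
{2,3,4} --q--> {3,4}  [seen]
{3,4} --p--> {2,3,4}  [seen]
{3,4} --q--> {4}  [seen]
{1,2,3,4} --p--> {1,2,3,4}  [seen]
{1,2,3,4} --q--> {2,3,4}  [seen]
Reachable DFA states: {1}, {4}, {2,3,4}, {3,4}, {1,2,3,4}.

5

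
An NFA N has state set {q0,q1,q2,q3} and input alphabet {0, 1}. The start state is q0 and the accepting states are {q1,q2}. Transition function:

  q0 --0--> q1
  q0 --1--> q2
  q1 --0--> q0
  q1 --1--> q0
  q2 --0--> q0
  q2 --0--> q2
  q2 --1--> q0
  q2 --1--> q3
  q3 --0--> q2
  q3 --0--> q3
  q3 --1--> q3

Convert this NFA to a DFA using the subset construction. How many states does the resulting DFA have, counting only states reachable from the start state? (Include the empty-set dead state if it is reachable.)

10

Start state of the DFA: {q0}.
{q0} --0--> {q1}  [new]
{q0} --1--> {q2}  [new]
{q1} --0--> {q0}  [seen]
{q1} --1--> {q0}  [seen]
{q2} --0--> {q0,q2}  [new]
{q2} --1--> {q0,q3}  [new]
{q0,q2} --0--> {q0,q1,q2}  [new]
{q0,q2} --1--> {q0,q2,q3}  [new]
{q0,q3} --0--> {q1,q2,q3}  [new]
{q0,q3} --1--> {q2,q3}  [new]
{q0,q1,q2} --0--> {q0,q1,q2}  [seen]
{q0,q1,q2} --1--> {q0,q2,q3}  [seen]
{q0,q2,q3} --0--> {q0,q1,q2,q3}  [new]
{q0,q2,q3} --1--> {q0,q2,q3}  [seen]
{q1,q2,q3} --0--> {q0,q2,q3}  [seen]
{q1,q2,q3} --1--> {q0,q3}  [seen]
{q2,q3} --0--> {q0,q2,q3}  [seen]
{q2,q3} --1--> {q0,q3}  [seen]
{q0,q1,q2,q3} --0--> {q0,q1,q2,q3}  [seen]
{q0,q1,q2,q3} --1--> {q0,q2,q3}  [seen]
Reachable DFA states: {q0}, {q1}, {q2}, {q0,q2}, {q0,q3}, {q0,q1,q2}, {q0,q2,q3}, {q1,q2,q3}, {q2,q3}, {q0,q1,q2,q3}.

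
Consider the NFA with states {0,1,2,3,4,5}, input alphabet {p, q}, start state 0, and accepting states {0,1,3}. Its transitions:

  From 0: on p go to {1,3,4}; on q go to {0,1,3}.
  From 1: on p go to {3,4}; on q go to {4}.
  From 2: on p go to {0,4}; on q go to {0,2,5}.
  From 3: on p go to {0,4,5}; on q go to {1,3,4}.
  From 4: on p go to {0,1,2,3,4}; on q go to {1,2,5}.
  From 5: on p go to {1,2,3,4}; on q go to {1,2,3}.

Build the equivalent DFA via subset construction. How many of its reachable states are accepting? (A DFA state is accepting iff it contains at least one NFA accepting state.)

7

Start state of the DFA: {0}.
{0} --p--> {1,3,4}  [new]
{0} --q--> {0,1,3}  [new]
{1,3,4} --p--> {0,1,2,3,4,5}  [new]
{1,3,4} --q--> {1,2,3,4,5}  [new]
{0,1,3} --p--> {0,1,3,4,5}  [new]
{0,1,3} --q--> {0,1,3,4}  [new]
{0,1,2,3,4,5} --p--> {0,1,2,3,4,5}  [seen]
{0,1,2,3,4,5} --q--> {0,1,2,3,4,5}  [seen]
{1,2,3,4,5} --p--> {0,1,2,3,4,5}  [seen]
{1,2,3,4,5} --q--> {0,1,2,3,4,5}  [seen]
{0,1,3,4,5} --p--> {0,1,2,3,4,5}  [seen]
{0,1,3,4,5} --q--> {0,1,2,3,4,5}  [seen]
{0,1,3,4} --p--> {0,1,2,3,4,5}  [seen]
{0,1,3,4} --q--> {0,1,2,3,4,5}  [seen]
Reachable DFA states: {0}, {1,3,4}, {0,1,3}, {0,1,2,3,4,5}, {1,2,3,4,5}, {0,1,3,4,5}, {0,1,3,4}.
Accepting DFA states (contain an NFA accepting state): {0}, {1,3,4}, {0,1,3}, {0,1,2,3,4,5}, {1,2,3,4,5}, {0,1,3,4,5}, {0,1,3,4}.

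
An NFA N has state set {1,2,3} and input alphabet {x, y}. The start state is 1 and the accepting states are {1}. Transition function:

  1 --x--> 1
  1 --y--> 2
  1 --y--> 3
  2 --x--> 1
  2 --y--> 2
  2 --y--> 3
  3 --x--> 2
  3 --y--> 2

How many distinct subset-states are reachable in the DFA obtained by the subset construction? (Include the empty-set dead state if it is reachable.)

Start state of the DFA: {1}.
{1} --x--> {1}  [seen]
{1} --y--> {2,3}  [new]
{2,3} --x--> {1,2}  [new]
{2,3} --y--> {2,3}  [seen]
{1,2} --x--> {1}  [seen]
{1,2} --y--> {2,3}  [seen]
Reachable DFA states: {1}, {2,3}, {1,2}.

3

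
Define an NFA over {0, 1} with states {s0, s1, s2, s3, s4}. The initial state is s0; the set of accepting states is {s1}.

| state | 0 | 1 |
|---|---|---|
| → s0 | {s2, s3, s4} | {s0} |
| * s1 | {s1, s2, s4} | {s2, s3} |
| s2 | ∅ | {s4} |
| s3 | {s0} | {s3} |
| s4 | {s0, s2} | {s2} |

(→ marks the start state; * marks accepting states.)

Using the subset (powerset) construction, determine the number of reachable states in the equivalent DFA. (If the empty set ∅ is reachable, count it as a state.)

5

Start state of the DFA: {s0}.
{s0} --0--> {s2, s3, s4}  [new]
{s0} --1--> {s0}  [seen]
{s2, s3, s4} --0--> {s0, s2}  [new]
{s2, s3, s4} --1--> {s2, s3, s4}  [seen]
{s0, s2} --0--> {s2, s3, s4}  [seen]
{s0, s2} --1--> {s0, s4}  [new]
{s0, s4} --0--> {s0, s2, s3, s4}  [new]
{s0, s4} --1--> {s0, s2}  [seen]
{s0, s2, s3, s4} --0--> {s0, s2, s3, s4}  [seen]
{s0, s2, s3, s4} --1--> {s0, s2, s3, s4}  [seen]
Reachable DFA states: {s0}, {s2, s3, s4}, {s0, s2}, {s0, s4}, {s0, s2, s3, s4}.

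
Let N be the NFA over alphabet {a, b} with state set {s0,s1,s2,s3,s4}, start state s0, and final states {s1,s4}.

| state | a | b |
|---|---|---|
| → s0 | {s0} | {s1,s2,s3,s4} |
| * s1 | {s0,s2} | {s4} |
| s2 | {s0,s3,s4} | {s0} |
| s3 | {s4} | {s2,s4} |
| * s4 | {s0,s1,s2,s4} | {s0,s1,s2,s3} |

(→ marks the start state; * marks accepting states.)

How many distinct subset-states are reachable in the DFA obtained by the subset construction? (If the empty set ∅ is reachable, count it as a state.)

Start state of the DFA: {s0}.
{s0} --a--> {s0}  [seen]
{s0} --b--> {s1,s2,s3,s4}  [new]
{s1,s2,s3,s4} --a--> {s0,s1,s2,s3,s4}  [new]
{s1,s2,s3,s4} --b--> {s0,s1,s2,s3,s4}  [seen]
{s0,s1,s2,s3,s4} --a--> {s0,s1,s2,s3,s4}  [seen]
{s0,s1,s2,s3,s4} --b--> {s0,s1,s2,s3,s4}  [seen]
Reachable DFA states: {s0}, {s1,s2,s3,s4}, {s0,s1,s2,s3,s4}.

3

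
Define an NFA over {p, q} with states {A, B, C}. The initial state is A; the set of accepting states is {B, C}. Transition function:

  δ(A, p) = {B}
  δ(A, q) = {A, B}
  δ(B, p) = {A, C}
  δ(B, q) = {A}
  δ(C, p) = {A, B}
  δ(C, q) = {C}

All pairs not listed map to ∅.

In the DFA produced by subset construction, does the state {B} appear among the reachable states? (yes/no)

yes

Start state of the DFA: {A}.
{A} --p--> {B}  [new]
{A} --q--> {A, B}  [new]
{B} --p--> {A, C}  [new]
{B} --q--> {A}  [seen]
{A, B} --p--> {A, B, C}  [new]
{A, B} --q--> {A, B}  [seen]
{A, C} --p--> {A, B}  [seen]
{A, C} --q--> {A, B, C}  [seen]
{A, B, C} --p--> {A, B, C}  [seen]
{A, B, C} --q--> {A, B, C}  [seen]
Reachable DFA states: {A}, {B}, {A, B}, {A, C}, {A, B, C}.
{B} is among them.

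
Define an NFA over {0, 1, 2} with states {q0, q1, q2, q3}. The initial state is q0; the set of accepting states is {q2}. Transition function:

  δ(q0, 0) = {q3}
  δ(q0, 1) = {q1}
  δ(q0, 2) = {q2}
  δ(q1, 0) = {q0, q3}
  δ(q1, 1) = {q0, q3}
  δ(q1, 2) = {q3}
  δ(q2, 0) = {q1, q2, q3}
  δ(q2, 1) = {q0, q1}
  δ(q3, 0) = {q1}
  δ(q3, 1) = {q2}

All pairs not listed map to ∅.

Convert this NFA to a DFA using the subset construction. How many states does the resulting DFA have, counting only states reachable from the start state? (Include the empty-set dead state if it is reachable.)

Start state of the DFA: {q0}.
{q0} --0--> {q3}  [new]
{q0} --1--> {q1}  [new]
{q0} --2--> {q2}  [new]
{q3} --0--> {q1}  [seen]
{q3} --1--> {q2}  [seen]
{q3} --2--> ∅  [new]
{q1} --0--> {q0, q3}  [new]
{q1} --1--> {q0, q3}  [seen]
{q1} --2--> {q3}  [seen]
{q2} --0--> {q1, q2, q3}  [new]
{q2} --1--> {q0, q1}  [new]
{q2} --2--> ∅  [seen]
∅ --0--> ∅  [seen]
∅ --1--> ∅  [seen]
∅ --2--> ∅  [seen]
{q0, q3} --0--> {q1, q3}  [new]
{q0, q3} --1--> {q1, q2}  [new]
{q0, q3} --2--> {q2}  [seen]
{q1, q2, q3} --0--> {q0, q1, q2, q3}  [new]
{q1, q2, q3} --1--> {q0, q1, q2, q3}  [seen]
{q1, q2, q3} --2--> {q3}  [seen]
{q0, q1} --0--> {q0, q3}  [seen]
{q0, q1} --1--> {q0, q1, q3}  [new]
{q0, q1} --2--> {q2, q3}  [new]
{q1, q3} --0--> {q0, q1, q3}  [seen]
{q1, q3} --1--> {q0, q2, q3}  [new]
{q1, q3} --2--> {q3}  [seen]
{q1, q2} --0--> {q0, q1, q2, q3}  [seen]
{q1, q2} --1--> {q0, q1, q3}  [seen]
{q1, q2} --2--> {q3}  [seen]
{q0, q1, q2, q3} --0--> {q0, q1, q2, q3}  [seen]
{q0, q1, q2, q3} --1--> {q0, q1, q2, q3}  [seen]
{q0, q1, q2, q3} --2--> {q2, q3}  [seen]
{q0, q1, q3} --0--> {q0, q1, q3}  [seen]
{q0, q1, q3} --1--> {q0, q1, q2, q3}  [seen]
{q0, q1, q3} --2--> {q2, q3}  [seen]
{q2, q3} --0--> {q1, q2, q3}  [seen]
{q2, q3} --1--> {q0, q1, q2}  [new]
{q2, q3} --2--> ∅  [seen]
{q0, q2, q3} --0--> {q1, q2, q3}  [seen]
{q0, q2, q3} --1--> {q0, q1, q2}  [seen]
{q0, q2, q3} --2--> {q2}  [seen]
{q0, q1, q2} --0--> {q0, q1, q2, q3}  [seen]
{q0, q1, q2} --1--> {q0, q1, q3}  [seen]
{q0, q1, q2} --2--> {q2, q3}  [seen]
Reachable DFA states: {q0}, {q3}, {q1}, {q2}, ∅, {q0, q3}, {q1, q2, q3}, {q0, q1}, {q1, q3}, {q1, q2}, {q0, q1, q2, q3}, {q0, q1, q3}, {q2, q3}, {q0, q2, q3}, {q0, q1, q2}.

15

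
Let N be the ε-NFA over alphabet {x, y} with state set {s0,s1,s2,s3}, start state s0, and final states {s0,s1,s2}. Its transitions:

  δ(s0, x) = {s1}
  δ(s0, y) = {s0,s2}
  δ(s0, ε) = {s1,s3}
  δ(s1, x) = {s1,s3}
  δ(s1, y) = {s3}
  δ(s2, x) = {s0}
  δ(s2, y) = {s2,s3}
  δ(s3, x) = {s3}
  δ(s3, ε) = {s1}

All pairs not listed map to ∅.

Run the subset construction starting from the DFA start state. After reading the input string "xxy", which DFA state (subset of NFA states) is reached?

{s1,s3}

Start: {s0,s1,s3}.
δ(s0,x) = {s1}; δ(s1,x) = {s1,s3}; δ(s3,x) = {s3}.
Union: {s1,s3}.
After x: {s1,s3}.
δ(s1,x) = {s1,s3}; δ(s3,x) = {s3}.
Union: {s1,s3}.
After x: {s1,s3}.
δ(s1,y) = {s3}; δ(s3,y) = ∅.
Union: {s3}.
ε-closure gives {s1,s3}.
After y: {s1,s3}.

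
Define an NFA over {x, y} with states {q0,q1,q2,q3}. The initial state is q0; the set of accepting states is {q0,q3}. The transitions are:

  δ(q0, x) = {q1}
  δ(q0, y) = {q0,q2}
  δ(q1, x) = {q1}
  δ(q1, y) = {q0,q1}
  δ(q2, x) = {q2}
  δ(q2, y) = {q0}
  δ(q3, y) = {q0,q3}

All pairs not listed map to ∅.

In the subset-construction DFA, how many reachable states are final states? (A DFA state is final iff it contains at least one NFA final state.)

4

Start state of the DFA: {q0}.
{q0} --x--> {q1}  [new]
{q0} --y--> {q0,q2}  [new]
{q1} --x--> {q1}  [seen]
{q1} --y--> {q0,q1}  [new]
{q0,q2} --x--> {q1,q2}  [new]
{q0,q2} --y--> {q0,q2}  [seen]
{q0,q1} --x--> {q1}  [seen]
{q0,q1} --y--> {q0,q1,q2}  [new]
{q1,q2} --x--> {q1,q2}  [seen]
{q1,q2} --y--> {q0,q1}  [seen]
{q0,q1,q2} --x--> {q1,q2}  [seen]
{q0,q1,q2} --y--> {q0,q1,q2}  [seen]
Reachable DFA states: {q0}, {q1}, {q0,q2}, {q0,q1}, {q1,q2}, {q0,q1,q2}.
Accepting DFA states (contain an NFA accepting state): {q0}, {q0,q2}, {q0,q1}, {q0,q1,q2}.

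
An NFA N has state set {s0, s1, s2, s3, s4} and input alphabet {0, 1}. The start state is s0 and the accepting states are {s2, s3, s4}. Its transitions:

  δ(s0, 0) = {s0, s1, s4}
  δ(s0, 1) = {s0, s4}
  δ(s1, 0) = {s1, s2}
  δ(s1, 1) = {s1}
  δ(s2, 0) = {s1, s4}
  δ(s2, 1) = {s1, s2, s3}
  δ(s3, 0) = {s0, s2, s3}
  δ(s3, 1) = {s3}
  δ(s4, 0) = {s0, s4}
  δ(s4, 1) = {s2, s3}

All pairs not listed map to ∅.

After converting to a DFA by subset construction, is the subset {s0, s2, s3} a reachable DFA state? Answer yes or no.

no

Start state of the DFA: {s0}.
{s0} --0--> {s0, s1, s4}  [new]
{s0} --1--> {s0, s4}  [new]
{s0, s1, s4} --0--> {s0, s1, s2, s4}  [new]
{s0, s1, s4} --1--> {s0, s1, s2, s3, s4}  [new]
{s0, s4} --0--> {s0, s1, s4}  [seen]
{s0, s4} --1--> {s0, s2, s3, s4}  [new]
{s0, s1, s2, s4} --0--> {s0, s1, s2, s4}  [seen]
{s0, s1, s2, s4} --1--> {s0, s1, s2, s3, s4}  [seen]
{s0, s1, s2, s3, s4} --0--> {s0, s1, s2, s3, s4}  [seen]
{s0, s1, s2, s3, s4} --1--> {s0, s1, s2, s3, s4}  [seen]
{s0, s2, s3, s4} --0--> {s0, s1, s2, s3, s4}  [seen]
{s0, s2, s3, s4} --1--> {s0, s1, s2, s3, s4}  [seen]
Reachable DFA states: {s0}, {s0, s1, s4}, {s0, s4}, {s0, s1, s2, s4}, {s0, s1, s2, s3, s4}, {s0, s2, s3, s4}.
{s0, s2, s3} is not among them.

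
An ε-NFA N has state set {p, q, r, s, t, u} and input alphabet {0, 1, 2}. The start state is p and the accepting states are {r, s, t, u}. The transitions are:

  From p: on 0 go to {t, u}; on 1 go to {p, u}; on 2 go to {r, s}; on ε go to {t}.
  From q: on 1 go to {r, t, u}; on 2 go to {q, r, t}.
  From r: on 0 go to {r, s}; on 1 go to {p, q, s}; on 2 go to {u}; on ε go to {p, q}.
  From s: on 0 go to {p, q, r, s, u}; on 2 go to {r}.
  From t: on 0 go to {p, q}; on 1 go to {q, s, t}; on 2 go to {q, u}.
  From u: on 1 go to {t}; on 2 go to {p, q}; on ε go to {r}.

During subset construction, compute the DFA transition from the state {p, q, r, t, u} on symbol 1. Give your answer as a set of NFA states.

{p, q, r, s, t, u}

δ(p,1) = {p, u}; δ(q,1) = {r, t, u}; δ(r,1) = {p, q, s}; δ(t,1) = {q, s, t}; δ(u,1) = {t}.
Union: {p, q, r, s, t, u}.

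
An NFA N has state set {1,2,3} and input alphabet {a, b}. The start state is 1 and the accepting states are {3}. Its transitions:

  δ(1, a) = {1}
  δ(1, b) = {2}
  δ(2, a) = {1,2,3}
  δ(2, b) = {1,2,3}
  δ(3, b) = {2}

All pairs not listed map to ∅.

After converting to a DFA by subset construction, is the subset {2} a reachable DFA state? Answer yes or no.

yes

Start state of the DFA: {1}.
{1} --a--> {1}  [seen]
{1} --b--> {2}  [new]
{2} --a--> {1,2,3}  [new]
{2} --b--> {1,2,3}  [seen]
{1,2,3} --a--> {1,2,3}  [seen]
{1,2,3} --b--> {1,2,3}  [seen]
Reachable DFA states: {1}, {2}, {1,2,3}.
{2} is among them.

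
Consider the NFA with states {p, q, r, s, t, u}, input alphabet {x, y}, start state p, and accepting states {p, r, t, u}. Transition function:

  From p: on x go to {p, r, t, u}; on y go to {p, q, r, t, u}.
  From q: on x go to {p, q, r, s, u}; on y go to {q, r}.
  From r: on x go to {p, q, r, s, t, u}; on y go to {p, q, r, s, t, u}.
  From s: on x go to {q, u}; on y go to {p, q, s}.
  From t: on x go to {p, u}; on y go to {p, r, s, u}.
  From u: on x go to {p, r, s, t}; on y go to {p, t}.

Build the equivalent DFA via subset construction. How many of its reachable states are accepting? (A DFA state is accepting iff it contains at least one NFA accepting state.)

Start state of the DFA: {p}.
{p} --x--> {p, r, t, u}  [new]
{p} --y--> {p, q, r, t, u}  [new]
{p, r, t, u} --x--> {p, q, r, s, t, u}  [new]
{p, r, t, u} --y--> {p, q, r, s, t, u}  [seen]
{p, q, r, t, u} --x--> {p, q, r, s, t, u}  [seen]
{p, q, r, t, u} --y--> {p, q, r, s, t, u}  [seen]
{p, q, r, s, t, u} --x--> {p, q, r, s, t, u}  [seen]
{p, q, r, s, t, u} --y--> {p, q, r, s, t, u}  [seen]
Reachable DFA states: {p}, {p, r, t, u}, {p, q, r, t, u}, {p, q, r, s, t, u}.
Accepting DFA states (contain an NFA accepting state): {p}, {p, r, t, u}, {p, q, r, t, u}, {p, q, r, s, t, u}.

4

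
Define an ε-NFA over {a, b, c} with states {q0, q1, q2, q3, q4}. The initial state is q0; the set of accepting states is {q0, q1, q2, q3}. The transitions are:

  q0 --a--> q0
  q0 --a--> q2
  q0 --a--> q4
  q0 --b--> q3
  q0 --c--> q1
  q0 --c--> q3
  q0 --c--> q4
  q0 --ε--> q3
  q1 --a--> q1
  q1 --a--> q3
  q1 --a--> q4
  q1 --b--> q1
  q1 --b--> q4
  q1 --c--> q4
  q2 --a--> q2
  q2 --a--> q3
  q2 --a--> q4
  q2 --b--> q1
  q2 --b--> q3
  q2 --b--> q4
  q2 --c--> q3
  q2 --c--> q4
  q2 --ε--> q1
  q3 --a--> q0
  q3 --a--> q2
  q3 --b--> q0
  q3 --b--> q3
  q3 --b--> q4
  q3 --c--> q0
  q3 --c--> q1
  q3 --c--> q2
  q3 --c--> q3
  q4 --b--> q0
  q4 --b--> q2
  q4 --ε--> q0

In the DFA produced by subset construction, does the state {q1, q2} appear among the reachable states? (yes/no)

no

Start state of the DFA: {q0, q3} (ε-closure of the NFA start).
{q0, q3} --a--> {q0, q1, q2, q3, q4}  [new]
{q0, q3} --b--> {q0, q3, q4}  [new]
{q0, q3} --c--> {q0, q1, q2, q3, q4}  [seen]
{q0, q1, q2, q3, q4} --a--> {q0, q1, q2, q3, q4}  [seen]
{q0, q1, q2, q3, q4} --b--> {q0, q1, q2, q3, q4}  [seen]
{q0, q1, q2, q3, q4} --c--> {q0, q1, q2, q3, q4}  [seen]
{q0, q3, q4} --a--> {q0, q1, q2, q3, q4}  [seen]
{q0, q3, q4} --b--> {q0, q1, q2, q3, q4}  [seen]
{q0, q3, q4} --c--> {q0, q1, q2, q3, q4}  [seen]
Reachable DFA states: {q0, q3}, {q0, q1, q2, q3, q4}, {q0, q3, q4}.
{q1, q2} is not among them.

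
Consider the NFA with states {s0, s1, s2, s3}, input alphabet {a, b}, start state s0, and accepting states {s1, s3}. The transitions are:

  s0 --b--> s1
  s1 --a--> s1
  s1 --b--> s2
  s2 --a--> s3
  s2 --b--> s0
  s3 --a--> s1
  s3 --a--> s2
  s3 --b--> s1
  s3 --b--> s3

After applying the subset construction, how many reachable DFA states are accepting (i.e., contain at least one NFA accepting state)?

7

Start state of the DFA: {s0}.
{s0} --a--> ∅  [new]
{s0} --b--> {s1}  [new]
∅ --a--> ∅  [seen]
∅ --b--> ∅  [seen]
{s1} --a--> {s1}  [seen]
{s1} --b--> {s2}  [new]
{s2} --a--> {s3}  [new]
{s2} --b--> {s0}  [seen]
{s3} --a--> {s1, s2}  [new]
{s3} --b--> {s1, s3}  [new]
{s1, s2} --a--> {s1, s3}  [seen]
{s1, s2} --b--> {s0, s2}  [new]
{s1, s3} --a--> {s1, s2}  [seen]
{s1, s3} --b--> {s1, s2, s3}  [new]
{s0, s2} --a--> {s3}  [seen]
{s0, s2} --b--> {s0, s1}  [new]
{s1, s2, s3} --a--> {s1, s2, s3}  [seen]
{s1, s2, s3} --b--> {s0, s1, s2, s3}  [new]
{s0, s1} --a--> {s1}  [seen]
{s0, s1} --b--> {s1, s2}  [seen]
{s0, s1, s2, s3} --a--> {s1, s2, s3}  [seen]
{s0, s1, s2, s3} --b--> {s0, s1, s2, s3}  [seen]
Reachable DFA states: {s0}, ∅, {s1}, {s2}, {s3}, {s1, s2}, {s1, s3}, {s0, s2}, {s1, s2, s3}, {s0, s1}, {s0, s1, s2, s3}.
Accepting DFA states (contain an NFA accepting state): {s1}, {s3}, {s1, s2}, {s1, s3}, {s1, s2, s3}, {s0, s1}, {s0, s1, s2, s3}.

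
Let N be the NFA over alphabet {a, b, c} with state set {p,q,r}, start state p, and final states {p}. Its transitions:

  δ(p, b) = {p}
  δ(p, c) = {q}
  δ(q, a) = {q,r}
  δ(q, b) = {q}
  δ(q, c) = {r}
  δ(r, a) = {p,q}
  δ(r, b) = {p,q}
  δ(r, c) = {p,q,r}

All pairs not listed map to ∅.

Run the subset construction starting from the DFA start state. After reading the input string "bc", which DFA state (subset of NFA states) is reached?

Start: {p}.
δ(p,b) = {p}.
Union: {p}.
After b: {p}.
δ(p,c) = {q}.
Union: {q}.
After c: {q}.

{q}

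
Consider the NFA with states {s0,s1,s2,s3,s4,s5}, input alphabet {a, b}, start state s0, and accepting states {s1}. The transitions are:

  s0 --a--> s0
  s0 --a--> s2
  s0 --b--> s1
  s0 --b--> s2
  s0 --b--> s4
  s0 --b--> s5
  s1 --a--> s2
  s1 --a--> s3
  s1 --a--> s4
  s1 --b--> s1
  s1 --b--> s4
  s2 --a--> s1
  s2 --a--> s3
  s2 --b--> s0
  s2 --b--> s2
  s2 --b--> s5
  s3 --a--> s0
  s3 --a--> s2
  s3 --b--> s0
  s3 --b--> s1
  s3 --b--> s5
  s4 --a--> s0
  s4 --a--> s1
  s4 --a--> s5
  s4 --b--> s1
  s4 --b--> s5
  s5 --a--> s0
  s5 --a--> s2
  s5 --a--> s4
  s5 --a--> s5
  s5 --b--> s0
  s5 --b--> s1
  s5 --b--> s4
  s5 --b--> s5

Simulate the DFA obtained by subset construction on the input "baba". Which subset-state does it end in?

Start: {s0}.
δ(s0,b) = {s1,s2,s4,s5}.
Union: {s1,s2,s4,s5}.
After b: {s1,s2,s4,s5}.
δ(s1,a) = {s2,s3,s4}; δ(s2,a) = {s1,s3}; δ(s4,a) = {s0,s1,s5}; δ(s5,a) = {s0,s2,s4,s5}.
Union: {s0,s1,s2,s3,s4,s5}.
After a: {s0,s1,s2,s3,s4,s5}.
δ(s0,b) = {s1,s2,s4,s5}; δ(s1,b) = {s1,s4}; δ(s2,b) = {s0,s2,s5}; δ(s3,b) = {s0,s1,s5}; δ(s4,b) = {s1,s5}; δ(s5,b) = {s0,s1,s4,s5}.
Union: {s0,s1,s2,s4,s5}.
After b: {s0,s1,s2,s4,s5}.
δ(s0,a) = {s0,s2}; δ(s1,a) = {s2,s3,s4}; δ(s2,a) = {s1,s3}; δ(s4,a) = {s0,s1,s5}; δ(s5,a) = {s0,s2,s4,s5}.
Union: {s0,s1,s2,s3,s4,s5}.
After a: {s0,s1,s2,s3,s4,s5}.

{s0,s1,s2,s3,s4,s5}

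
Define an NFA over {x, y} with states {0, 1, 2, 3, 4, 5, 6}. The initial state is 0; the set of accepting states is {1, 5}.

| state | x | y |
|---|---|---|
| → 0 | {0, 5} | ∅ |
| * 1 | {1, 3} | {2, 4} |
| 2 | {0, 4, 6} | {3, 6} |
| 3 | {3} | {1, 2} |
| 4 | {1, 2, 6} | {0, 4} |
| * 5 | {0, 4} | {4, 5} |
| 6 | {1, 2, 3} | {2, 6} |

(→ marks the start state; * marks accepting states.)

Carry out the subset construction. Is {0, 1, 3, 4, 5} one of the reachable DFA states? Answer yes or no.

no

Start state of the DFA: {0}.
{0} --x--> {0, 5}  [new]
{0} --y--> ∅  [new]
{0, 5} --x--> {0, 4, 5}  [new]
{0, 5} --y--> {4, 5}  [new]
∅ --x--> ∅  [seen]
∅ --y--> ∅  [seen]
{0, 4, 5} --x--> {0, 1, 2, 4, 5, 6}  [new]
{0, 4, 5} --y--> {0, 4, 5}  [seen]
{4, 5} --x--> {0, 1, 2, 4, 6}  [new]
{4, 5} --y--> {0, 4, 5}  [seen]
{0, 1, 2, 4, 5, 6} --x--> {0, 1, 2, 3, 4, 5, 6}  [new]
{0, 1, 2, 4, 5, 6} --y--> {0, 2, 3, 4, 5, 6}  [new]
{0, 1, 2, 4, 6} --x--> {0, 1, 2, 3, 4, 5, 6}  [seen]
{0, 1, 2, 4, 6} --y--> {0, 2, 3, 4, 6}  [new]
{0, 1, 2, 3, 4, 5, 6} --x--> {0, 1, 2, 3, 4, 5, 6}  [seen]
{0, 1, 2, 3, 4, 5, 6} --y--> {0, 1, 2, 3, 4, 5, 6}  [seen]
{0, 2, 3, 4, 5, 6} --x--> {0, 1, 2, 3, 4, 5, 6}  [seen]
{0, 2, 3, 4, 5, 6} --y--> {0, 1, 2, 3, 4, 5, 6}  [seen]
{0, 2, 3, 4, 6} --x--> {0, 1, 2, 3, 4, 5, 6}  [seen]
{0, 2, 3, 4, 6} --y--> {0, 1, 2, 3, 4, 6}  [new]
{0, 1, 2, 3, 4, 6} --x--> {0, 1, 2, 3, 4, 5, 6}  [seen]
{0, 1, 2, 3, 4, 6} --y--> {0, 1, 2, 3, 4, 6}  [seen]
Reachable DFA states: {0}, {0, 5}, ∅, {0, 4, 5}, {4, 5}, {0, 1, 2, 4, 5, 6}, {0, 1, 2, 4, 6}, {0, 1, 2, 3, 4, 5, 6}, {0, 2, 3, 4, 5, 6}, {0, 2, 3, 4, 6}, {0, 1, 2, 3, 4, 6}.
{0, 1, 3, 4, 5} is not among them.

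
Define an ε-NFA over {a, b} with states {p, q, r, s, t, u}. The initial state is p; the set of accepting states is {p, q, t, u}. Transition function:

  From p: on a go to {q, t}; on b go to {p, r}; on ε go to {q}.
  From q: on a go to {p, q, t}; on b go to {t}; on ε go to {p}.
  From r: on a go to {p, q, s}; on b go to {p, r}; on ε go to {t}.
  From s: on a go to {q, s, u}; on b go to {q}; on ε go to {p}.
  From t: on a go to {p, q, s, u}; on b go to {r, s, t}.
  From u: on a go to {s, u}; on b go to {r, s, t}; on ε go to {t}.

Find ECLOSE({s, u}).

Begin with {s, u}.
s →ε {p}; add p.
p →ε {q}; add q.
u →ε {t}; add t.
ε-closure = {p, q, s, t, u}.

{p, q, s, t, u}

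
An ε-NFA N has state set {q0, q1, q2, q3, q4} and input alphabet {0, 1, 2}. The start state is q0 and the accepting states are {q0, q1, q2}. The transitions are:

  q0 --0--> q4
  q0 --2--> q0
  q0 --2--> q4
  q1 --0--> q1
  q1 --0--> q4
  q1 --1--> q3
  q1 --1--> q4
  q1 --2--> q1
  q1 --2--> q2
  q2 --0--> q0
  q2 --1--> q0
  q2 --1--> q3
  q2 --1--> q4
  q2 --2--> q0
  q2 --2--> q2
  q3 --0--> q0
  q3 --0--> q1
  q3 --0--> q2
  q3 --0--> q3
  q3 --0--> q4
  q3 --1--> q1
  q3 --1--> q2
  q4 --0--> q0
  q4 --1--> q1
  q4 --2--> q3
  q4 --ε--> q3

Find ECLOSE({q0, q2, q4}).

Begin with {q0, q2, q4}.
q4 →ε {q3}; add q3.
ε-closure = {q0, q2, q3, q4}.

{q0, q2, q3, q4}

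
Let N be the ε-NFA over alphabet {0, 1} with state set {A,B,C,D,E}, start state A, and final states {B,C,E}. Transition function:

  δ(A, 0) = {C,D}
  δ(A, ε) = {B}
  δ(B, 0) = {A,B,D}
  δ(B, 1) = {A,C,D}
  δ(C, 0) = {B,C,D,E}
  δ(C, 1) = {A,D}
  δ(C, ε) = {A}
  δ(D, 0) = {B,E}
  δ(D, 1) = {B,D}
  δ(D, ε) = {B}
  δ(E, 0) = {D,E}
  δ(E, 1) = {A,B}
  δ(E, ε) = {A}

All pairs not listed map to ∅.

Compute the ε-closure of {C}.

{A,B,C}

Begin with {C}.
C →ε {A}; add A.
A →ε {B}; add B.
ε-closure = {A,B,C}.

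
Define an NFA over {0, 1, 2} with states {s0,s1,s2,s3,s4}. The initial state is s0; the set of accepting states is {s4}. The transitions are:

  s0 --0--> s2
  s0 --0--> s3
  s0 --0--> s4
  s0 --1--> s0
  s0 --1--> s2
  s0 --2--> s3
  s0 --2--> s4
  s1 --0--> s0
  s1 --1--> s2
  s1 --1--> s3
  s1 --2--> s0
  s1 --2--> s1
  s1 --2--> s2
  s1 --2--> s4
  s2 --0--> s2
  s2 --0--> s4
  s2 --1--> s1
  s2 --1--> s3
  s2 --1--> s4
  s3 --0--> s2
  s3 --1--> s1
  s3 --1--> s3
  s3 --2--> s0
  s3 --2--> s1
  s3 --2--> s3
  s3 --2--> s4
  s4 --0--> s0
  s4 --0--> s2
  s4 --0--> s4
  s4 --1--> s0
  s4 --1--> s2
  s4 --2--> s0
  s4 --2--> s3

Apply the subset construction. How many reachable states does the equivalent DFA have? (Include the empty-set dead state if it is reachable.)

10

Start state of the DFA: {s0}.
{s0} --0--> {s2,s3,s4}  [new]
{s0} --1--> {s0,s2}  [new]
{s0} --2--> {s3,s4}  [new]
{s2,s3,s4} --0--> {s0,s2,s4}  [new]
{s2,s3,s4} --1--> {s0,s1,s2,s3,s4}  [new]
{s2,s3,s4} --2--> {s0,s1,s3,s4}  [new]
{s0,s2} --0--> {s2,s3,s4}  [seen]
{s0,s2} --1--> {s0,s1,s2,s3,s4}  [seen]
{s0,s2} --2--> {s3,s4}  [seen]
{s3,s4} --0--> {s0,s2,s4}  [seen]
{s3,s4} --1--> {s0,s1,s2,s3}  [new]
{s3,s4} --2--> {s0,s1,s3,s4}  [seen]
{s0,s2,s4} --0--> {s0,s2,s3,s4}  [new]
{s0,s2,s4} --1--> {s0,s1,s2,s3,s4}  [seen]
{s0,s2,s4} --2--> {s0,s3,s4}  [new]
{s0,s1,s2,s3,s4} --0--> {s0,s2,s3,s4}  [seen]
{s0,s1,s2,s3,s4} --1--> {s0,s1,s2,s3,s4}  [seen]
{s0,s1,s2,s3,s4} --2--> {s0,s1,s2,s3,s4}  [seen]
{s0,s1,s3,s4} --0--> {s0,s2,s3,s4}  [seen]
{s0,s1,s3,s4} --1--> {s0,s1,s2,s3}  [seen]
{s0,s1,s3,s4} --2--> {s0,s1,s2,s3,s4}  [seen]
{s0,s1,s2,s3} --0--> {s0,s2,s3,s4}  [seen]
{s0,s1,s2,s3} --1--> {s0,s1,s2,s3,s4}  [seen]
{s0,s1,s2,s3} --2--> {s0,s1,s2,s3,s4}  [seen]
{s0,s2,s3,s4} --0--> {s0,s2,s3,s4}  [seen]
{s0,s2,s3,s4} --1--> {s0,s1,s2,s3,s4}  [seen]
{s0,s2,s3,s4} --2--> {s0,s1,s3,s4}  [seen]
{s0,s3,s4} --0--> {s0,s2,s3,s4}  [seen]
{s0,s3,s4} --1--> {s0,s1,s2,s3}  [seen]
{s0,s3,s4} --2--> {s0,s1,s3,s4}  [seen]
Reachable DFA states: {s0}, {s2,s3,s4}, {s0,s2}, {s3,s4}, {s0,s2,s4}, {s0,s1,s2,s3,s4}, {s0,s1,s3,s4}, {s0,s1,s2,s3}, {s0,s2,s3,s4}, {s0,s3,s4}.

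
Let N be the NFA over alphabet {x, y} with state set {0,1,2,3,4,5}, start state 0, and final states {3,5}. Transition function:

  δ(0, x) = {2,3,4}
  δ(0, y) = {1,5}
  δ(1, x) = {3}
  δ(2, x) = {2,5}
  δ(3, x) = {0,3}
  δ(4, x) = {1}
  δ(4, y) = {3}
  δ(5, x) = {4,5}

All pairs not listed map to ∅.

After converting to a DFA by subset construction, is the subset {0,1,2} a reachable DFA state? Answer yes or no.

no

Start state of the DFA: {0}.
{0} --x--> {2,3,4}  [new]
{0} --y--> {1,5}  [new]
{2,3,4} --x--> {0,1,2,3,5}  [new]
{2,3,4} --y--> {3}  [new]
{1,5} --x--> {3,4,5}  [new]
{1,5} --y--> ∅  [new]
{0,1,2,3,5} --x--> {0,2,3,4,5}  [new]
{0,1,2,3,5} --y--> {1,5}  [seen]
{3} --x--> {0,3}  [new]
{3} --y--> ∅  [seen]
{3,4,5} --x--> {0,1,3,4,5}  [new]
{3,4,5} --y--> {3}  [seen]
∅ --x--> ∅  [seen]
∅ --y--> ∅  [seen]
{0,2,3,4,5} --x--> {0,1,2,3,4,5}  [new]
{0,2,3,4,5} --y--> {1,3,5}  [new]
{0,3} --x--> {0,2,3,4}  [new]
{0,3} --y--> {1,5}  [seen]
{0,1,3,4,5} --x--> {0,1,2,3,4,5}  [seen]
{0,1,3,4,5} --y--> {1,3,5}  [seen]
{0,1,2,3,4,5} --x--> {0,1,2,3,4,5}  [seen]
{0,1,2,3,4,5} --y--> {1,3,5}  [seen]
{1,3,5} --x--> {0,3,4,5}  [new]
{1,3,5} --y--> ∅  [seen]
{0,2,3,4} --x--> {0,1,2,3,4,5}  [seen]
{0,2,3,4} --y--> {1,3,5}  [seen]
{0,3,4,5} --x--> {0,1,2,3,4,5}  [seen]
{0,3,4,5} --y--> {1,3,5}  [seen]
Reachable DFA states: {0}, {2,3,4}, {1,5}, {0,1,2,3,5}, {3}, {3,4,5}, ∅, {0,2,3,4,5}, {0,3}, {0,1,3,4,5}, {0,1,2,3,4,5}, {1,3,5}, {0,2,3,4}, {0,3,4,5}.
{0,1,2} is not among them.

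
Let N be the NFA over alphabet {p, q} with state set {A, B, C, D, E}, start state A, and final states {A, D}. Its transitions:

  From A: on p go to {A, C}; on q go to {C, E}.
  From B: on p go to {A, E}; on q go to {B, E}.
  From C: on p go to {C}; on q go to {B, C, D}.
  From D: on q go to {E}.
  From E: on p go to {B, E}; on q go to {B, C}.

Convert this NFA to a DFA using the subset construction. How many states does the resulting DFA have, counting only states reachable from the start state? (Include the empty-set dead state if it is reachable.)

Start state of the DFA: {A}.
{A} --p--> {A, C}  [new]
{A} --q--> {C, E}  [new]
{A, C} --p--> {A, C}  [seen]
{A, C} --q--> {B, C, D, E}  [new]
{C, E} --p--> {B, C, E}  [new]
{C, E} --q--> {B, C, D}  [new]
{B, C, D, E} --p--> {A, B, C, E}  [new]
{B, C, D, E} --q--> {B, C, D, E}  [seen]
{B, C, E} --p--> {A, B, C, E}  [seen]
{B, C, E} --q--> {B, C, D, E}  [seen]
{B, C, D} --p--> {A, C, E}  [new]
{B, C, D} --q--> {B, C, D, E}  [seen]
{A, B, C, E} --p--> {A, B, C, E}  [seen]
{A, B, C, E} --q--> {B, C, D, E}  [seen]
{A, C, E} --p--> {A, B, C, E}  [seen]
{A, C, E} --q--> {B, C, D, E}  [seen]
Reachable DFA states: {A}, {A, C}, {C, E}, {B, C, D, E}, {B, C, E}, {B, C, D}, {A, B, C, E}, {A, C, E}.

8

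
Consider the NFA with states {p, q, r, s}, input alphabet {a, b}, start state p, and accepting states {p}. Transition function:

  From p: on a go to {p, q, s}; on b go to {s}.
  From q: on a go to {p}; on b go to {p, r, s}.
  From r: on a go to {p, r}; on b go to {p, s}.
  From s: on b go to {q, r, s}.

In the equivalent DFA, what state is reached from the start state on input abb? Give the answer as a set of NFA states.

Start: {p}.
δ(p,a) = {p, q, s}.
Union: {p, q, s}.
After a: {p, q, s}.
δ(p,b) = {s}; δ(q,b) = {p, r, s}; δ(s,b) = {q, r, s}.
Union: {p, q, r, s}.
After b: {p, q, r, s}.
δ(p,b) = {s}; δ(q,b) = {p, r, s}; δ(r,b) = {p, s}; δ(s,b) = {q, r, s}.
Union: {p, q, r, s}.
After b: {p, q, r, s}.

{p, q, r, s}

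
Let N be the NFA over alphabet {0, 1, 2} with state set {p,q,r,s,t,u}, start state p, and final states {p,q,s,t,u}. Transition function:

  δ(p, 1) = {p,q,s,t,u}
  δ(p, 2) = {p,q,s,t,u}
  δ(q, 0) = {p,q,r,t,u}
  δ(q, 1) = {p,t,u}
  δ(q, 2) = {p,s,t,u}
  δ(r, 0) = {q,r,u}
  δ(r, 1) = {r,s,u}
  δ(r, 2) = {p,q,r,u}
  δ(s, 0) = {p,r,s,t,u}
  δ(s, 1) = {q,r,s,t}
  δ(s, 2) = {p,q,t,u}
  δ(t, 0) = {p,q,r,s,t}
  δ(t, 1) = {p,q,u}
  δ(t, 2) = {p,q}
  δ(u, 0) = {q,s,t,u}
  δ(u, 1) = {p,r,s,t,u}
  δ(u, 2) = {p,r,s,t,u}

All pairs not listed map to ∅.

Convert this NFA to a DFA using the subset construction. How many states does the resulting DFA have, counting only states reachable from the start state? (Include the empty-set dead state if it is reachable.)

Start state of the DFA: {p}.
{p} --0--> ∅  [new]
{p} --1--> {p,q,s,t,u}  [new]
{p} --2--> {p,q,s,t,u}  [seen]
∅ --0--> ∅  [seen]
∅ --1--> ∅  [seen]
∅ --2--> ∅  [seen]
{p,q,s,t,u} --0--> {p,q,r,s,t,u}  [new]
{p,q,s,t,u} --1--> {p,q,r,s,t,u}  [seen]
{p,q,s,t,u} --2--> {p,q,r,s,t,u}  [seen]
{p,q,r,s,t,u} --0--> {p,q,r,s,t,u}  [seen]
{p,q,r,s,t,u} --1--> {p,q,r,s,t,u}  [seen]
{p,q,r,s,t,u} --2--> {p,q,r,s,t,u}  [seen]
Reachable DFA states: {p}, ∅, {p,q,s,t,u}, {p,q,r,s,t,u}.

4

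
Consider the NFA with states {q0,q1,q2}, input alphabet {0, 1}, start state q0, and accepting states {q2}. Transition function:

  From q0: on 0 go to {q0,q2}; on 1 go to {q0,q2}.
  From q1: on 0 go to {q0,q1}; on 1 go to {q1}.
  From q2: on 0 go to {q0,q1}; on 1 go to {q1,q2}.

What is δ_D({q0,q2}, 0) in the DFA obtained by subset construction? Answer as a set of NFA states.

δ(q0,0) = {q0,q2}; δ(q2,0) = {q0,q1}.
Union: {q0,q1,q2}.

{q0,q1,q2}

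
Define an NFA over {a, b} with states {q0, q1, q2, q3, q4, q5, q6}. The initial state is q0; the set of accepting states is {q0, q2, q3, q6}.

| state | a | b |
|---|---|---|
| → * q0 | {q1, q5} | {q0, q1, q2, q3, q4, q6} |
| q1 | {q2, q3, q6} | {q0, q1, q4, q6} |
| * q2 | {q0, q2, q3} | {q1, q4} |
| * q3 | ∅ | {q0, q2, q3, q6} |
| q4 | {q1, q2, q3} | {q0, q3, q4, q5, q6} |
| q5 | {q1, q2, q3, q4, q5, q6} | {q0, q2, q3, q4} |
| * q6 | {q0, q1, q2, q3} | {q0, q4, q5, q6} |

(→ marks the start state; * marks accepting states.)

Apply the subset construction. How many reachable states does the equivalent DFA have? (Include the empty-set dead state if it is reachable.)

6

Start state of the DFA: {q0}.
{q0} --a--> {q1, q5}  [new]
{q0} --b--> {q0, q1, q2, q3, q4, q6}  [new]
{q1, q5} --a--> {q1, q2, q3, q4, q5, q6}  [new]
{q1, q5} --b--> {q0, q1, q2, q3, q4, q6}  [seen]
{q0, q1, q2, q3, q4, q6} --a--> {q0, q1, q2, q3, q5, q6}  [new]
{q0, q1, q2, q3, q4, q6} --b--> {q0, q1, q2, q3, q4, q5, q6}  [new]
{q1, q2, q3, q4, q5, q6} --a--> {q0, q1, q2, q3, q4, q5, q6}  [seen]
{q1, q2, q3, q4, q5, q6} --b--> {q0, q1, q2, q3, q4, q5, q6}  [seen]
{q0, q1, q2, q3, q5, q6} --a--> {q0, q1, q2, q3, q4, q5, q6}  [seen]
{q0, q1, q2, q3, q5, q6} --b--> {q0, q1, q2, q3, q4, q5, q6}  [seen]
{q0, q1, q2, q3, q4, q5, q6} --a--> {q0, q1, q2, q3, q4, q5, q6}  [seen]
{q0, q1, q2, q3, q4, q5, q6} --b--> {q0, q1, q2, q3, q4, q5, q6}  [seen]
Reachable DFA states: {q0}, {q1, q5}, {q0, q1, q2, q3, q4, q6}, {q1, q2, q3, q4, q5, q6}, {q0, q1, q2, q3, q5, q6}, {q0, q1, q2, q3, q4, q5, q6}.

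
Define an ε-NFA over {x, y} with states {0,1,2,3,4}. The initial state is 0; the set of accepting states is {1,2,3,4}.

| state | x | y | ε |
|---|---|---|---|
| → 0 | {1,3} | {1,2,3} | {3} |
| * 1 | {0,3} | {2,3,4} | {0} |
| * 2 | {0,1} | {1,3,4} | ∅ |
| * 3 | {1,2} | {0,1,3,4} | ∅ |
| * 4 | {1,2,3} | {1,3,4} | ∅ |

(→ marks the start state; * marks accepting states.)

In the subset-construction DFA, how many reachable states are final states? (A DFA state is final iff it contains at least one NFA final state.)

Start state of the DFA: {0,3} (ε-closure of the NFA start).
{0,3} --x--> {0,1,2,3}  [new]
{0,3} --y--> {0,1,2,3,4}  [new]
{0,1,2,3} --x--> {0,1,2,3}  [seen]
{0,1,2,3} --y--> {0,1,2,3,4}  [seen]
{0,1,2,3,4} --x--> {0,1,2,3}  [seen]
{0,1,2,3,4} --y--> {0,1,2,3,4}  [seen]
Reachable DFA states: {0,3}, {0,1,2,3}, {0,1,2,3,4}.
Accepting DFA states (contain an NFA accepting state): {0,3}, {0,1,2,3}, {0,1,2,3,4}.

3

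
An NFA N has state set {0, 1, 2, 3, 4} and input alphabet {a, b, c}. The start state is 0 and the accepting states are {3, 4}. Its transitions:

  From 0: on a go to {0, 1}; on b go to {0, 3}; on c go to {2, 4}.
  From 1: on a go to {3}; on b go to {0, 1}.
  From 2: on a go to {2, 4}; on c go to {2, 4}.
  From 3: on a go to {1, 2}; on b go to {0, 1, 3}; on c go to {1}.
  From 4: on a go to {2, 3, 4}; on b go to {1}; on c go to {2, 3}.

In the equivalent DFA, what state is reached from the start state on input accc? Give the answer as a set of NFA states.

Start: {0}.
δ(0,a) = {0, 1}.
Union: {0, 1}.
After a: {0, 1}.
δ(0,c) = {2, 4}; δ(1,c) = ∅.
Union: {2, 4}.
After c: {2, 4}.
δ(2,c) = {2, 4}; δ(4,c) = {2, 3}.
Union: {2, 3, 4}.
After c: {2, 3, 4}.
δ(2,c) = {2, 4}; δ(3,c) = {1}; δ(4,c) = {2, 3}.
Union: {1, 2, 3, 4}.
After c: {1, 2, 3, 4}.

{1, 2, 3, 4}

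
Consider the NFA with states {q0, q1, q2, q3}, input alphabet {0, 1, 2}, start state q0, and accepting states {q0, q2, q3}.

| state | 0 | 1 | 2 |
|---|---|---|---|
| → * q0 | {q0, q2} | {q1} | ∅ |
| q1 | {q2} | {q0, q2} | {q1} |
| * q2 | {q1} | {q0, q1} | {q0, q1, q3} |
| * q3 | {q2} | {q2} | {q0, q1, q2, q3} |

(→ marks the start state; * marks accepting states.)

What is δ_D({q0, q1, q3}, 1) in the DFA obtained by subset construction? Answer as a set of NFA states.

{q0, q1, q2}

δ(q0,1) = {q1}; δ(q1,1) = {q0, q2}; δ(q3,1) = {q2}.
Union: {q0, q1, q2}.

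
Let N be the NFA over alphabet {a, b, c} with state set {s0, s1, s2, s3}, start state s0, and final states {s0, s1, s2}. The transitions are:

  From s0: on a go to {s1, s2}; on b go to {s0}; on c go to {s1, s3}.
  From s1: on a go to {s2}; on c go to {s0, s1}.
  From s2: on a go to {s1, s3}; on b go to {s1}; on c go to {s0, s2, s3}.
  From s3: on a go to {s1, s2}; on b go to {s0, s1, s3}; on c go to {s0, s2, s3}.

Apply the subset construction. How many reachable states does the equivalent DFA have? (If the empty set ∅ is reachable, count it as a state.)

Start state of the DFA: {s0}.
{s0} --a--> {s1, s2}  [new]
{s0} --b--> {s0}  [seen]
{s0} --c--> {s1, s3}  [new]
{s1, s2} --a--> {s1, s2, s3}  [new]
{s1, s2} --b--> {s1}  [new]
{s1, s2} --c--> {s0, s1, s2, s3}  [new]
{s1, s3} --a--> {s1, s2}  [seen]
{s1, s3} --b--> {s0, s1, s3}  [new]
{s1, s3} --c--> {s0, s1, s2, s3}  [seen]
{s1, s2, s3} --a--> {s1, s2, s3}  [seen]
{s1, s2, s3} --b--> {s0, s1, s3}  [seen]
{s1, s2, s3} --c--> {s0, s1, s2, s3}  [seen]
{s1} --a--> {s2}  [new]
{s1} --b--> ∅  [new]
{s1} --c--> {s0, s1}  [new]
{s0, s1, s2, s3} --a--> {s1, s2, s3}  [seen]
{s0, s1, s2, s3} --b--> {s0, s1, s3}  [seen]
{s0, s1, s2, s3} --c--> {s0, s1, s2, s3}  [seen]
{s0, s1, s3} --a--> {s1, s2}  [seen]
{s0, s1, s3} --b--> {s0, s1, s3}  [seen]
{s0, s1, s3} --c--> {s0, s1, s2, s3}  [seen]
{s2} --a--> {s1, s3}  [seen]
{s2} --b--> {s1}  [seen]
{s2} --c--> {s0, s2, s3}  [new]
∅ --a--> ∅  [seen]
∅ --b--> ∅  [seen]
∅ --c--> ∅  [seen]
{s0, s1} --a--> {s1, s2}  [seen]
{s0, s1} --b--> {s0}  [seen]
{s0, s1} --c--> {s0, s1, s3}  [seen]
{s0, s2, s3} --a--> {s1, s2, s3}  [seen]
{s0, s2, s3} --b--> {s0, s1, s3}  [seen]
{s0, s2, s3} --c--> {s0, s1, s2, s3}  [seen]
Reachable DFA states: {s0}, {s1, s2}, {s1, s3}, {s1, s2, s3}, {s1}, {s0, s1, s2, s3}, {s0, s1, s3}, {s2}, ∅, {s0, s1}, {s0, s2, s3}.

11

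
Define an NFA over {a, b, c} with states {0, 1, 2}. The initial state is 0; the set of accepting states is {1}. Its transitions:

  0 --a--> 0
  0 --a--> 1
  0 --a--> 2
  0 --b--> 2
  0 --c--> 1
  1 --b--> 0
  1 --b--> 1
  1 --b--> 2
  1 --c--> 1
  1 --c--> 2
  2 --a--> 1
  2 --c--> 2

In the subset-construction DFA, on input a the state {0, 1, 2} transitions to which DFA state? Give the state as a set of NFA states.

δ(0,a) = {0, 1, 2}; δ(1,a) = ∅; δ(2,a) = {1}.
Union: {0, 1, 2}.

{0, 1, 2}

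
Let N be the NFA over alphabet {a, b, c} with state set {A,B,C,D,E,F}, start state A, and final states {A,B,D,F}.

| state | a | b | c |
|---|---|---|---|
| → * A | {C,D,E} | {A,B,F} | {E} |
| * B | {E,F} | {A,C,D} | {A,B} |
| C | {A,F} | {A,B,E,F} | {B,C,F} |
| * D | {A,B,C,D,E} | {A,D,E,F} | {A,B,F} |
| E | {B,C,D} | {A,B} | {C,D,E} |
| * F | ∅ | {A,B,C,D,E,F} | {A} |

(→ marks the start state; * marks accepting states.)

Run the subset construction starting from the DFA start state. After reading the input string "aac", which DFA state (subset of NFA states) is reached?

Start: {A}.
δ(A,a) = {C,D,E}.
Union: {C,D,E}.
After a: {C,D,E}.
δ(C,a) = {A,F}; δ(D,a) = {A,B,C,D,E}; δ(E,a) = {B,C,D}.
Union: {A,B,C,D,E,F}.
After a: {A,B,C,D,E,F}.
δ(A,c) = {E}; δ(B,c) = {A,B}; δ(C,c) = {B,C,F}; δ(D,c) = {A,B,F}; δ(E,c) = {C,D,E}; δ(F,c) = {A}.
Union: {A,B,C,D,E,F}.
After c: {A,B,C,D,E,F}.

{A,B,C,D,E,F}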